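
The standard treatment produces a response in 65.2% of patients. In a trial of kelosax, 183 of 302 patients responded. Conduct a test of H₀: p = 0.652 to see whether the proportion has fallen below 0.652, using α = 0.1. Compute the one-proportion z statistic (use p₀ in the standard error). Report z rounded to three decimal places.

p̂ = 183/302 = 0.60596.
Standard error under H₀: √(0.652×0.348/302) = 0.02741.
z = (0.60596 − 0.652)/0.02741 = -0.04604/0.02741 = -1.680.
p-value = P(Z < -1.680) ≈ 0.0465; since p < α = 0.1, reject H₀.

z = -1.680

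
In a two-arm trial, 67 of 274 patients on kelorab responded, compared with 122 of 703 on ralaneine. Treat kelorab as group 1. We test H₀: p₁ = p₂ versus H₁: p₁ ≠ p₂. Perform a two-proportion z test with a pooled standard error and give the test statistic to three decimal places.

p̂₁ = 67/274 = 0.244526, p̂₂ = 122/703 = 0.173542.
Pooled p̂ = (67+122)/(274+703) = 189/977 = 0.193449.
SE = √(0.156027 × 0.00507211) = 0.028132.
z = (0.244526 − 0.173542)/0.028132 = 0.070984/0.028132 = 2.523.

z = 2.523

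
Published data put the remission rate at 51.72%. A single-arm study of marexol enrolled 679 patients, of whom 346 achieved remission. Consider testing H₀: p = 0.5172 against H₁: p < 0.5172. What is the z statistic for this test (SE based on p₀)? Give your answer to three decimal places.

p̂ = 346/679 = 0.50957.
SE = √(p₀(1−p₀)/n) = √(0.2497/679) = 0.01918.
z = (0.50957 − 0.5172)/0.01918 = -0.00763/0.01918 = -0.398.
p-value = P(Z < -0.398) ≈ 0.3454.

z = -0.398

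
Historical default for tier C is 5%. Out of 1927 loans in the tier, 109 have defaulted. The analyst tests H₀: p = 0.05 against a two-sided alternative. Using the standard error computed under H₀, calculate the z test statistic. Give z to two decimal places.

p̂ = 109/1927 = 0.0566.
SE = √(p₀(1−p₀)/n) = √(0.0475/1927) = 0.0050.
z = (0.0566 − 0.05)/0.0050 = 0.0066/0.0050 = 1.32.
p-value = 2·P(Z > 1.322) ≈ 0.1861.

z = 1.32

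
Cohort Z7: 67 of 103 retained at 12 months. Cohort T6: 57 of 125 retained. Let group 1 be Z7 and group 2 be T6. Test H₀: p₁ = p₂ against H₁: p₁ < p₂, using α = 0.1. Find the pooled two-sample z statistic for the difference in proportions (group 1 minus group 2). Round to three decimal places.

z = 2.934

p̂₁ = 67/103 ≈ 0.65049, p̂₂ = 57/125 ≈ 0.45600.
Pooled p̂ = (67+57)/(103+125) = 124/228 = 0.54386.
SE = √(0.248076 × 0.0177087) = 0.06628.
z = (0.65049 − 0.45600)/0.06628 = 0.19449/0.06628 = 2.934.
p-value = P(Z < 2.934) ≈ 0.9983. With α = 0.1, fail to reject H₀.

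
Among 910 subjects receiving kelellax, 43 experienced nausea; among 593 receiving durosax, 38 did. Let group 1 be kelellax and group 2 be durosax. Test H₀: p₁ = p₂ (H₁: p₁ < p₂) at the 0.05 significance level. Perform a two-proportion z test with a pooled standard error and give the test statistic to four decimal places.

p̂₁ = 43/910 ≈ 0.047253, p̂₂ = 38/593 ≈ 0.064081.
Pooled p̂ = (43+38)/(910+593) = 81/1503 = 0.053892.
SE = √(p̂(1−p̂)(1/n₁+1/n₂)) = √(0.053892·0.946108·0.00278524) = √(0.000142013) = 0.011917.
z = (0.047253 − 0.064081)/0.011917 = -0.016828/0.011917 = -1.4121.
p-value = P(Z < -1.412) ≈ 0.0790; since p > α = 0.05, fail to reject H₀.

z = -1.4121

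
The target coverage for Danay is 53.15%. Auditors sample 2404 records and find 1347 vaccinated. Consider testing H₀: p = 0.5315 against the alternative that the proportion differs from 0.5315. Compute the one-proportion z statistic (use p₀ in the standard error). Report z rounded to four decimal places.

z = 2.8314

p̂ = 1347/2404 = 0.5603161.
Under H₀, SE = √(0.5315·0.4685/2404) = √(0.000103581) = 0.0101775.
z = (0.5603161 − 0.5315)/0.0101775 = 0.0288161/0.0101775 = 2.8314.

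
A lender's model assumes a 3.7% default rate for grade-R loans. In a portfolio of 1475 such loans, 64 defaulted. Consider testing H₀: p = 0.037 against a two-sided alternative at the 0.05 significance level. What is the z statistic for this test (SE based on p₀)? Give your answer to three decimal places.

p̂ = 64/1475 = 0.043390.
Under H₀, SE = √(0.037·0.963/1475) = √(2.41566e-05) = 0.004915.
z = (0.043390 − 0.037)/0.004915 = 0.006390/0.004915 = 1.300.
Two-sided p-value ≈ 2·Φ(−1.300) = 0.1936; since p > α = 0.05, fail to reject H₀.

z = 1.300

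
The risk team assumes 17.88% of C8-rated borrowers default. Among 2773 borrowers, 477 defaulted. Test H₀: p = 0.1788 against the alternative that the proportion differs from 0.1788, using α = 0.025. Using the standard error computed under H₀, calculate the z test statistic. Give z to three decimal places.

p̂ = 477/2773 = 0.172016.
Under H₀, SE = √(0.1788·0.8212/2773) = √(5.29501e-05) = 0.007277.
z = (0.172016 − 0.1788)/0.007277 = -0.006784/0.007277 = -0.932.
Two-sided p-value ≈ 2·Φ(−0.932) = 0.3512, so at α = 0.025 we fail to reject H₀.

z = -0.932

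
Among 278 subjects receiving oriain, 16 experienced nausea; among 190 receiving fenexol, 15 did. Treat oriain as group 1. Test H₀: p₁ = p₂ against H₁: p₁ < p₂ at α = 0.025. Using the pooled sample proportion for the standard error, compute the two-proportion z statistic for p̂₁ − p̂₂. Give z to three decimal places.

z = -0.914

p̂₁ = 16/278 ≈ 0.05755, p̂₂ = 15/190 ≈ 0.07895.
Pooled p̂ = (16+15)/(278+190) = 31/468 = 0.06624.
SE = √(0.0618517 × 0.00886028) = 0.02341.
z = (0.05755 − 0.07895)/0.02341 = -0.02140/0.02341 = -0.914.
p-value = P(Z < -0.914) ≈ 0.1804. With α = 0.025, fail to reject H₀.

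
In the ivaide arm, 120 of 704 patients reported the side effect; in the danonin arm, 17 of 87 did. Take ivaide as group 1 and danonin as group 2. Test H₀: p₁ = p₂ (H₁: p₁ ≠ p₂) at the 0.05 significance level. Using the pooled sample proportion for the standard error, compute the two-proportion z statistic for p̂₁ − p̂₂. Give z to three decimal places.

p̂₁ = 120/704 ≈ 0.17045, p̂₂ = 17/87 ≈ 0.19540.
Pooled p̂ = (120+17)/(704+87) = 137/791 = 0.17320.
SE = √(0.143201 × 0.0129147) = 0.04300.
z = (0.17045 − 0.19540)/0.04300 = -0.02495/0.04300 = -0.580.
p-value = 2·P(Z > 0.580) ≈ 0.5618; since p > α = 0.05, fail to reject H₀.

z = -0.580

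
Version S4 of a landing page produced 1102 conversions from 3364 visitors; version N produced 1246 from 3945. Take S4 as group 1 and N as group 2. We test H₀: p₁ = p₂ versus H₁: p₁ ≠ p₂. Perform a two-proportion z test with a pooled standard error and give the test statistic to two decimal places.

p̂₁ = 1102/3364 ≈ 0.3276, p̂₂ = 1246/3945 ≈ 0.3158.
Pooled p̂ = (1102+1246)/(3364+3945) = 2348/7309 = 0.3212.
SE = √(p̂(1−p̂)(1/n₁+1/n₂)) = √(0.3212·0.6788·0.000550751) = √(0.00012009) = 0.0110.
z = (0.3276 − 0.3158)/0.0110 = 0.0118/0.0110 = 1.07.
p-value = 2·P(Z > 1.072) ≈ 0.2839.

z = 1.07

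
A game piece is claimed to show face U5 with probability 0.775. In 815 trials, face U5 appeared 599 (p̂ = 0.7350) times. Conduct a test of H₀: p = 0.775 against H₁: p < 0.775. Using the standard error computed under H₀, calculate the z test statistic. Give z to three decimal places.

p̂ = 599/815 = 0.734969.
SE = √(p₀(1−p₀)/n) = √(0.17437/815) = 0.014627.
z = (0.734969 − 0.775)/0.014627 = -0.040031/0.014627 = -2.737.

z = -2.737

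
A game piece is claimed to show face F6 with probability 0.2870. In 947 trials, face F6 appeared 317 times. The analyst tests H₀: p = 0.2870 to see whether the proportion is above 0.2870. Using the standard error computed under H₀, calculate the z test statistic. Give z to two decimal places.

z = 3.25

p̂ = 317/947 ≈ 0.33474.
Under H₀, SE = √(0.287·0.713/947) = √(0.000216083) = 0.01470.
z = (0.33474 − 0.287)/0.01470 = 0.04774/0.01470 = 3.25.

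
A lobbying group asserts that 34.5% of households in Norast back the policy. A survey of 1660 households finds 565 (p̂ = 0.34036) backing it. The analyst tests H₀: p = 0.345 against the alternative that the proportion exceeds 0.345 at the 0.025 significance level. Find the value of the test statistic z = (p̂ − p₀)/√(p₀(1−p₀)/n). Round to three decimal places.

z = -0.398

p̂ = 565/1660 = 0.34036.
Standard error under H₀: √(0.345×0.655/1660) = 0.01167.
z = (0.34036 − 0.345)/0.01167 = -0.00464/0.01167 = -0.398.
p-value = P(Z > -0.398) ≈ 0.6545. With α = 0.025, fail to reject H₀.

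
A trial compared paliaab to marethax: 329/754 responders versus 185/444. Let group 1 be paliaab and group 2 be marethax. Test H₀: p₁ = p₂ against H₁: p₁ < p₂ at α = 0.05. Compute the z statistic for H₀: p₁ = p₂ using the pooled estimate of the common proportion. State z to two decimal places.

p̂₁ = 329/754 = 0.4363, p̂₂ = 185/444 = 0.4167.
Pooled p̂ = (329+185)/(754+444) = 514/1198 = 0.4290.
SE = √(p̂(1−p̂)(1/n₁+1/n₂)) = √(0.4290·0.5710·0.00357851) = √(0.000876613) = 0.0296.
z = (0.4363 − 0.4167)/0.0296 = 0.0196/0.0296 = 0.66.
p-value = P(Z < 0.664) ≈ 0.7468. With α = 0.05, fail to reject H₀.

z = 0.66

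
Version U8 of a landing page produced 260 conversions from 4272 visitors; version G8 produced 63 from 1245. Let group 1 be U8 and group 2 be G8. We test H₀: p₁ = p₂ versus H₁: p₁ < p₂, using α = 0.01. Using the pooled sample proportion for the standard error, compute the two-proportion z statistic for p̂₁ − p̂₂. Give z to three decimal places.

z = 1.357

p̂₁ = 260/4272 = 0.06086, p̂₂ = 63/1245 = 0.05060.
Pooled p̂ = (260+63)/(4272+1245) = 323/5517 = 0.05855.
SE = √(0.0551186 × 0.0010373) = 0.00756.
z = (0.06086 − 0.05060)/0.00756 = 0.01026/0.00756 = 1.357.
p-value = P(Z < 1.357) ≈ 0.9126, so at α = 0.01 we fail to reject H₀.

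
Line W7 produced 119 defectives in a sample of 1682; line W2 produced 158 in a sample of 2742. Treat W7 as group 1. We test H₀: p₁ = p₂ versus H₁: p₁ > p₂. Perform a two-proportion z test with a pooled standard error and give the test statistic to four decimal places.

z = 1.7495

p̂₁ = 119/1682 ≈ 0.0707491, p̂₂ = 158/2742 ≈ 0.0576222.
Pooled p̂ = (119+158)/(1682+2742) = 277/4424 = 0.0626130.
SE = √(0.0586926 × 0.000959228) = 0.0075033.
z = (0.0707491 − 0.0576222)/0.0075033 = 0.0131269/0.0075033 = 1.7495.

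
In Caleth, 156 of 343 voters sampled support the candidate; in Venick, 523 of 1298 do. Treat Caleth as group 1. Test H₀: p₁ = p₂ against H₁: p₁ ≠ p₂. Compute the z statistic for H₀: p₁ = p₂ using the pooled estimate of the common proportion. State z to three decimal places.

z = 1.735

p̂₁ = 156/343 = 0.45481, p̂₂ = 523/1298 = 0.40293.
Pooled p̂ = (156+523)/(343+1298) = 679/1641 = 0.41377.
SE = √(p̂(1−p̂)(1/n₁+1/n₂)) = √(0.41377·0.58623·0.00368587) = √(0.000894062) = 0.02990.
z = (0.45481 − 0.40293)/0.02990 = 0.05188/0.02990 = 1.735.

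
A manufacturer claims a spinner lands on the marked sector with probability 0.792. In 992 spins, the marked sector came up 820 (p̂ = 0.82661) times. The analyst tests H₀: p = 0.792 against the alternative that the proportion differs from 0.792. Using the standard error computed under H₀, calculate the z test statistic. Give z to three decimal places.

p̂ = 820/992 = 0.826613.
SE = √(p₀(1−p₀)/n) = √(0.16474/992) = 0.012887.
z = (0.826613 − 0.792)/0.012887 = 0.034613/0.012887 = 2.686.
Two-sided p-value ≈ 2·Φ(−2.686) = 0.0072.

z = 2.686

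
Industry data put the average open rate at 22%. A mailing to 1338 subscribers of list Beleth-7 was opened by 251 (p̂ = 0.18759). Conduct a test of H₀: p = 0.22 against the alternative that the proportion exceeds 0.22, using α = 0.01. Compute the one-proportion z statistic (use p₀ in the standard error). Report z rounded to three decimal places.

p̂ = 251/1338 = 0.187593.
Under H₀, SE = √(0.22·0.78/1338) = √(0.000128251) = 0.011325.
z = (0.187593 − 0.22)/0.011325 = -0.032407/0.011325 = -2.862.
p-value = P(Z > -2.862) ≈ 0.9979; since p > α = 0.01, fail to reject H₀.

z = -2.862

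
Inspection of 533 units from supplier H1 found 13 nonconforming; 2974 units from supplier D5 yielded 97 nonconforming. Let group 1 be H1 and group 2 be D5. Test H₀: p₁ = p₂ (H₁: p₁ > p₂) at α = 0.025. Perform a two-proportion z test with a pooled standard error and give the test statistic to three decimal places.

z = -1.003

p̂₁ = 13/533 ≈ 0.024390, p̂₂ = 97/2974 ≈ 0.032616.
Pooled p̂ = (13+97)/(533+2974) = 110/3507 = 0.031366.
SE = √(p̂(1−p̂)(1/n₁+1/n₂)) = √(0.031366·0.968634·0.00221242) = √(6.72178e-05) = 0.008199.
z = (0.024390 − 0.032616)/0.008199 = -0.008226/0.008199 = -1.003.
p-value = P(Z > -1.003) ≈ 0.8421, so at α = 0.025 we fail to reject H₀.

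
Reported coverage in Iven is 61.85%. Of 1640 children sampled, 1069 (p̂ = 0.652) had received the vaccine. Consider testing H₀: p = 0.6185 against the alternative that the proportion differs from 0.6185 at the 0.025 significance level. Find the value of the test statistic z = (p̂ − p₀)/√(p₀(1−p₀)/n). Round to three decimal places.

p̂ = 1069/1640 = 0.651829.
SE = √(p₀(1−p₀)/n) = √(0.23596/1640) = 0.011995.
z = (0.651829 − 0.6185)/0.011995 = 0.033329/0.011995 = 2.779.
p-value = 2·P(Z > 2.779) ≈ 0.0055, so at α = 0.025 we reject H₀.

z = 2.779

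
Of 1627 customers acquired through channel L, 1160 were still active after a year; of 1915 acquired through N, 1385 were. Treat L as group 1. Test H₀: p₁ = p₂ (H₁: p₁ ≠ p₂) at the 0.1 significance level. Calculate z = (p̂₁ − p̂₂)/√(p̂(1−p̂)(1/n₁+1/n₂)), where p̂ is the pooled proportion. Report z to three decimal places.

z = -0.677

p̂₁ = 1160/1627 ≈ 0.71297, p̂₂ = 1385/1915 ≈ 0.72324.
Pooled p̂ = (1160+1385)/(1627+1915) = 2545/3542 = 0.71852.
SE = √(0.202249 × 0.00113682) = 0.01516.
z = (0.71297 − 0.72324)/0.01516 = -0.01027/0.01516 = -0.677.
p-value = 2·P(Z > 0.677) ≈ 0.4983, so at α = 0.1 we fail to reject H₀.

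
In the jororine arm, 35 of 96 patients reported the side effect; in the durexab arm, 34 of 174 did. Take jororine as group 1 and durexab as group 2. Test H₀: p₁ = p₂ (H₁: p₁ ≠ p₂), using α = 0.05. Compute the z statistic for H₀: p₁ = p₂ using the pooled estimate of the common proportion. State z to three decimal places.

p̂₁ = 35/96 ≈ 0.36458, p̂₂ = 34/174 ≈ 0.19540.
Pooled p̂ = (35+34)/(96+174) = 69/270 = 0.25556.
SE = √(p̂(1−p̂)(1/n₁+1/n₂)) = √(0.25556·0.74444·0.0161638) = √(0.00307511) = 0.05545.
z = (0.36458 − 0.19540)/0.05545 = 0.16918/0.05545 = 3.051.
p-value = 2·P(Z > 3.051) ≈ 0.0023. With α = 0.05, reject H₀.

z = 3.051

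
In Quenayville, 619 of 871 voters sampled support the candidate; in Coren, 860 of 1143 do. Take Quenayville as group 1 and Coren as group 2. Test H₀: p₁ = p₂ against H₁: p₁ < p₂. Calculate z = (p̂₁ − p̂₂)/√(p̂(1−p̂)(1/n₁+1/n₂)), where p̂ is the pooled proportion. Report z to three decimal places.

z = -2.101

p̂₁ = 619/871 = 0.710677, p̂₂ = 860/1143 = 0.752406.
Pooled p̂ = (619+860)/(871+1143) = 1479/2014 = 0.734359.
SE = √(0.195076 × 0.002023) = 0.019865.
z = (0.710677 − 0.752406)/0.019865 = -0.041729/0.019865 = -2.101.
p-value = P(Z < -2.101) ≈ 0.0178.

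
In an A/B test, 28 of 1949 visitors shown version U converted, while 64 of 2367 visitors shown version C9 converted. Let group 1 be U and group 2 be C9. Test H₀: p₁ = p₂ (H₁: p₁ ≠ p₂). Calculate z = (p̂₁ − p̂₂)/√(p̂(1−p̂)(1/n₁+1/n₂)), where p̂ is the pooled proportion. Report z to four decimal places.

z = -2.8684

p̂₁ = 28/1949 ≈ 0.0143663, p̂₂ = 64/2367 ≈ 0.0270384.
Pooled p̂ = (28+64)/(1949+2367) = 92/4316 = 0.0213160.
SE = √(p̂(1−p̂)(1/n₁+1/n₂)) = √(0.0213160·0.9786840·0.000935559) = √(1.95173e-05) = 0.0044178.
z = (0.0143663 − 0.0270384)/0.0044178 = -0.0126721/0.0044178 = -2.8684.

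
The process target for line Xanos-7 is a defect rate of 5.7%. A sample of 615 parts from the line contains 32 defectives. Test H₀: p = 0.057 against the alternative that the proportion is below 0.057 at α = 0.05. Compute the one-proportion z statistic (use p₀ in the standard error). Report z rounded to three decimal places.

z = -0.531

p̂ = 32/615 ≈ 0.052033.
Standard error under H₀: √(0.057×0.943/615) = 0.009349.
z = (0.052033 − 0.057)/0.009349 = -0.004967/0.009349 = -0.531.
p-value = P(Z < -0.531) ≈ 0.2976. With α = 0.05, fail to reject H₀.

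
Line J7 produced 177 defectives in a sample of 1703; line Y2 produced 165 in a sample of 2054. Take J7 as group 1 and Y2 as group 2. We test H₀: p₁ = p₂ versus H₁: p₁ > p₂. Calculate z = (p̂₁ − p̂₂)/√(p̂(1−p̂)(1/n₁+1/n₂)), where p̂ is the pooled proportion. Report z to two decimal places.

z = 2.50

p̂₁ = 177/1703 = 0.10393, p̂₂ = 165/2054 = 0.08033.
Pooled p̂ = (177+165)/(1703+2054) = 342/3757 = 0.09103.
SE = √(0.0827436 × 0.00107405) = 0.00943.
z = (0.10393 − 0.08033)/0.00943 = 0.02360/0.00943 = 2.50.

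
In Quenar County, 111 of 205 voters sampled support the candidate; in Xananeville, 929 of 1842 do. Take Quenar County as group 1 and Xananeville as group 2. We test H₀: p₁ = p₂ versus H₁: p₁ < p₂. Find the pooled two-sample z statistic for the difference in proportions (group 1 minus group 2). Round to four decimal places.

p̂₁ = 111/205 ≈ 0.5414634, p̂₂ = 929/1842 ≈ 0.5043431.
Pooled p̂ = (111+929)/(205+1842) = 1040/2047 = 0.5080606.
SE = √(p̂(1−p̂)(1/n₁+1/n₂)) = √(0.5080606·0.4919394·0.00542094) = √(0.00135488) = 0.0368087.
z = (0.5414634 − 0.5043431)/0.0368087 = 0.0371203/0.0368087 = 1.0085.

z = 1.0085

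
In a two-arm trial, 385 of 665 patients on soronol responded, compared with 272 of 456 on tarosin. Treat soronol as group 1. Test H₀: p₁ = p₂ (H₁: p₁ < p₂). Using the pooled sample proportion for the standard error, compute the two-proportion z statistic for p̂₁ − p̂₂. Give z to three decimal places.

p̂₁ = 385/665 = 0.57895, p̂₂ = 272/456 = 0.59649.
Pooled p̂ = (385+272)/(665+456) = 657/1121 = 0.58608.
SE = √(p̂(1−p̂)(1/n₁+1/n₂)) = √(0.58608·0.41392·0.00369674) = √(0.000896791) = 0.02995.
z = (0.57895 − 0.59649)/0.02995 = -0.01754/0.02995 = -0.586.
p-value = P(Z < -0.586) ≈ 0.2790.

z = -0.586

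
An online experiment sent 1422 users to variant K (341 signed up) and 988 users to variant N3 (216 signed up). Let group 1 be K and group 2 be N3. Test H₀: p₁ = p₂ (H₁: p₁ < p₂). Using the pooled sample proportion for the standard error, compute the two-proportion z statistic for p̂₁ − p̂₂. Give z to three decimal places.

z = 1.213

p̂₁ = 341/1422 ≈ 0.23980, p̂₂ = 216/988 ≈ 0.21862.
Pooled p̂ = (341+216)/(1422+988) = 557/2410 = 0.23112.
SE = √(p̂(1−p̂)(1/n₁+1/n₂)) = √(0.23112·0.76888·0.00171538) = √(0.00030483) = 0.01746.
z = (0.23980 − 0.21862)/0.01746 = 0.02118/0.01746 = 1.213.
p-value = P(Z < 1.213) ≈ 0.8875.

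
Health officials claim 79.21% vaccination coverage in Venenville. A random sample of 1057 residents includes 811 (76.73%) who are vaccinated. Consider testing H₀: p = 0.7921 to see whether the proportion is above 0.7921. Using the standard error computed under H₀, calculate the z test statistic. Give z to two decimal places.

p̂ = 811/1057 ≈ 0.76727.
Under H₀, SE = √(0.7921·0.2079/1057) = √(0.000155797) = 0.01248.
z = (0.76727 − 0.7921)/0.01248 = -0.02483/0.01248 = -1.99.

z = -1.99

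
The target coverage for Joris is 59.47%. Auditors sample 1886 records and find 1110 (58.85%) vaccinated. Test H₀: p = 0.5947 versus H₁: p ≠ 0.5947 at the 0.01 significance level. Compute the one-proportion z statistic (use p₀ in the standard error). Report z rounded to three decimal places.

z = -0.544

p̂ = 1110/1886 ≈ 0.58855.
SE = √(p₀(1−p₀)/n) = √(0.24103/1886) = 0.01130.
z = (0.58855 − 0.5947)/0.01130 = -0.00615/0.01130 = -0.544.
Two-sided p-value ≈ 2·Φ(−0.544) = 0.5863; since p > α = 0.01, fail to reject H₀.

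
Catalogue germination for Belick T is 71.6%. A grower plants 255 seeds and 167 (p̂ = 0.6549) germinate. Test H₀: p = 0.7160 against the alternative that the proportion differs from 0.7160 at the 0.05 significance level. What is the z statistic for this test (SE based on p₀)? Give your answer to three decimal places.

p̂ = 167/255 ≈ 0.65490.
SE = √(p₀(1−p₀)/n) = √(0.20334/255) = 0.02824.
z = (0.65490 − 0.716)/0.02824 = -0.06110/0.02824 = -2.164.
p-value = 2·P(Z > 2.164) ≈ 0.0305. With α = 0.05, reject H₀.

z = -2.164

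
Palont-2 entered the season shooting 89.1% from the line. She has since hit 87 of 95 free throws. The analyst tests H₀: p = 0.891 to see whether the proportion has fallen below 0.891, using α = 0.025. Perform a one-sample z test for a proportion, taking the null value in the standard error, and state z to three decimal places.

p̂ = 87/95 = 0.91579.
Under H₀, SE = √(0.891·0.109/95) = √(0.00102231) = 0.03197.
z = (0.91579 − 0.891)/0.03197 = 0.02479/0.03197 = 0.775.
p-value = P(Z < 0.775) ≈ 0.7809. With α = 0.025, fail to reject H₀.

z = 0.775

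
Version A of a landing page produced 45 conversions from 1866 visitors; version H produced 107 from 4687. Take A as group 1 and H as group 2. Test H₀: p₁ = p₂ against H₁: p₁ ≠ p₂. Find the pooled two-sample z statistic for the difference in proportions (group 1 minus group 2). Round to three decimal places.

z = 0.312

p̂₁ = 45/1866 ≈ 0.024116, p̂₂ = 107/4687 ≈ 0.022829.
Pooled p̂ = (45+107)/(1866+4687) = 152/6553 = 0.023195.
SE = √(0.0226575 × 0.000749262) = 0.004120.
z = (0.024116 − 0.022829)/0.004120 = 0.001287/0.004120 = 0.312.
Two-sided p-value ≈ 2·Φ(−0.312) = 0.7548.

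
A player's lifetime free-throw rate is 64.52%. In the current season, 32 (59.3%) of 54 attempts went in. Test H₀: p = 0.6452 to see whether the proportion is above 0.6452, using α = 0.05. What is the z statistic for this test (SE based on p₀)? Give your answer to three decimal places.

z = -0.808

p̂ = 32/54 ≈ 0.59259.
Under H₀, SE = √(0.6452·0.3548/54) = √(0.0042392) = 0.06511.
z = (0.59259 − 0.6452)/0.06511 = -0.05261/0.06511 = -0.808.
p-value = P(Z > -0.808) ≈ 0.7905. With α = 0.05, fail to reject H₀.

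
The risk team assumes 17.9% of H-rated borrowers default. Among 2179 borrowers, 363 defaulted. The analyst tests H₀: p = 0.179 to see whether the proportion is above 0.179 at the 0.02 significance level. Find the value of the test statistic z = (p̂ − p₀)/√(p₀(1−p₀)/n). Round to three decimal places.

p̂ = 363/2179 = 0.166590.
Standard error under H₀: √(0.179×0.821/2179) = 0.008212.
z = (0.166590 − 0.179)/0.008212 = -0.012410/0.008212 = -1.511.
p-value = P(Z > -1.511) ≈ 0.9346, so at α = 0.02 we fail to reject H₀.

z = -1.511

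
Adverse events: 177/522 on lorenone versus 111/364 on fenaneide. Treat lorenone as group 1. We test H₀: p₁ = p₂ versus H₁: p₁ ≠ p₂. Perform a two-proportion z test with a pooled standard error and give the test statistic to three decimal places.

z = 1.067

p̂₁ = 177/522 = 0.33908, p̂₂ = 111/364 = 0.30495.
Pooled p̂ = (177+111)/(522+364) = 288/886 = 0.32506.
SE = √(0.219395 × 0.00466296) = 0.03198.
z = (0.33908 − 0.30495)/0.03198 = 0.03413/0.03198 = 1.067.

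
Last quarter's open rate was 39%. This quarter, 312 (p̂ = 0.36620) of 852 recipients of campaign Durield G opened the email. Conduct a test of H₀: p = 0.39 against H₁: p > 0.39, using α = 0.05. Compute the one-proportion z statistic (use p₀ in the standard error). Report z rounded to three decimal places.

z = -1.424

p̂ = 312/852 = 0.36620.
Standard error under H₀: √(0.39×0.61/852) = 0.01671.
z = (0.36620 − 0.39)/0.01671 = -0.02380/0.01671 = -1.424.
p-value = P(Z > -1.424) ≈ 0.9228; since p > α = 0.05, fail to reject H₀.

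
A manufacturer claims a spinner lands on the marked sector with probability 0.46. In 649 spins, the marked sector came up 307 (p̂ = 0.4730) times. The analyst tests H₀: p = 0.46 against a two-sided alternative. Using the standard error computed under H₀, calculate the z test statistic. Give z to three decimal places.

z = 0.666

p̂ = 307/649 = 0.473035.
SE = √(p₀(1−p₀)/n) = √(0.2484/649) = 0.019564.
z = (0.473035 − 0.46)/0.019564 = 0.013035/0.019564 = 0.666.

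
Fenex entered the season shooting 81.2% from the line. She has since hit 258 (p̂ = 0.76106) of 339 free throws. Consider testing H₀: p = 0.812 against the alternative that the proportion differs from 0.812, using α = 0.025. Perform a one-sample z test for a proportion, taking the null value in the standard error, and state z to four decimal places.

z = -2.4004

p̂ = 258/339 ≈ 0.761062.
Under H₀, SE = √(0.812·0.188/339) = √(0.000450313) = 0.021221.
z = (0.761062 − 0.812)/0.021221 = -0.050938/0.021221 = -2.4004.
p-value = 2·P(Z > 2.400) ≈ 0.0164; since p < α = 0.025, reject H₀.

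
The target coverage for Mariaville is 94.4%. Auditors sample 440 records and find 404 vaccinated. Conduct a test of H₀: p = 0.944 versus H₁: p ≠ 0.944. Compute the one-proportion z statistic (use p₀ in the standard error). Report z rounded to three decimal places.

z = -2.355

p̂ = 404/440 = 0.918182.
SE = √(p₀(1−p₀)/n) = √(0.052864/440) = 0.010961.
z = (0.918182 − 0.944)/0.010961 = -0.025818/0.010961 = -2.355.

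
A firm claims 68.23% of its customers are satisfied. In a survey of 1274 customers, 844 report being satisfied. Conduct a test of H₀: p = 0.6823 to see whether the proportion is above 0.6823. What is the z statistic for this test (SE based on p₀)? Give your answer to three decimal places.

z = -1.519

p̂ = 844/1274 = 0.662480.
SE = √(p₀(1−p₀)/n) = √(0.21677/1274) = 0.013044.
z = (0.662480 − 0.6823)/0.013044 = -0.019820/0.013044 = -1.519.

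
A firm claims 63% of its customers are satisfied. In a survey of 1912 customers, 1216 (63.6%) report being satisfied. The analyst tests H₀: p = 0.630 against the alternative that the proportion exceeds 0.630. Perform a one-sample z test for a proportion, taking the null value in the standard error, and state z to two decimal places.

p̂ = 1216/1912 ≈ 0.63598.
SE = √(p₀(1−p₀)/n) = √(0.2331/1912) = 0.01104.
z = (0.63598 − 0.63)/0.01104 = 0.00598/0.01104 = 0.54.

z = 0.54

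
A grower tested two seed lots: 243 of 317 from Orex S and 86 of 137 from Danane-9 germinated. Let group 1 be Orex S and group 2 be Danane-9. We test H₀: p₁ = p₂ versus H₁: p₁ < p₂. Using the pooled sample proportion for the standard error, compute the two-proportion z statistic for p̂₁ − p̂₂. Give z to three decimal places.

z = 3.040

p̂₁ = 243/317 ≈ 0.76656, p̂₂ = 86/137 ≈ 0.62774.
Pooled p̂ = (243+86)/(317+137) = 329/454 = 0.72467.
SE = √(p̂(1−p̂)(1/n₁+1/n₂)) = √(0.72467·0.27533·0.0104538) = √(0.00208579) = 0.04567.
z = (0.76656 − 0.62774)/0.04567 = 0.13882/0.04567 = 3.040.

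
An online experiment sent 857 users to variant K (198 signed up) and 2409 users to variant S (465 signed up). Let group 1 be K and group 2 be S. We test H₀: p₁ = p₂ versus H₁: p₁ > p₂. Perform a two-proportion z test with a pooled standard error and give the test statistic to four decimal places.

p̂₁ = 198/857 ≈ 0.2310385, p̂₂ = 465/2409 ≈ 0.1930262.
Pooled p̂ = (198+465)/(857+2409) = 663/3266 = 0.2030006.
SE = √(p̂(1−p̂)(1/n₁+1/n₂)) = √(0.2030006·0.7969994·0.00158197) = √(0.000255949) = 0.0159984.
z = (0.2310385 − 0.1930262)/0.0159984 = 0.0380123/0.0159984 = 2.3760.
p-value = P(Z > 2.376) ≈ 0.0088.

z = 2.3760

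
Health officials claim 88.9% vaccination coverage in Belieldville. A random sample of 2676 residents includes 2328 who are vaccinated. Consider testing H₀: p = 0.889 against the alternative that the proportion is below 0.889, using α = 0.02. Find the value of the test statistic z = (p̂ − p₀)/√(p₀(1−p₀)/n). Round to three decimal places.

z = -3.136

p̂ = 2328/2676 ≈ 0.869955.
Standard error under H₀: √(0.889×0.111/2676) = 0.006073.
z = (0.869955 − 0.889)/0.006073 = -0.019045/0.006073 = -3.136.
p-value = P(Z < -3.136) ≈ 0.0009; since p < α = 0.02, reject H₀.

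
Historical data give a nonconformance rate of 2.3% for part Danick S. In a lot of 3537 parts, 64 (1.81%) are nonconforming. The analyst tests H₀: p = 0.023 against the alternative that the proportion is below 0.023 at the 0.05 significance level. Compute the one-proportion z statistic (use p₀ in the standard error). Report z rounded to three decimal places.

z = -1.946

p̂ = 64/3537 ≈ 0.018094.
SE = √(p₀(1−p₀)/n) = √(0.022471/3537) = 0.002521.
z = (0.018094 − 0.023)/0.002521 = -0.004906/0.002521 = -1.946.
p-value = P(Z < -1.946) ≈ 0.0258. With α = 0.05, reject H₀.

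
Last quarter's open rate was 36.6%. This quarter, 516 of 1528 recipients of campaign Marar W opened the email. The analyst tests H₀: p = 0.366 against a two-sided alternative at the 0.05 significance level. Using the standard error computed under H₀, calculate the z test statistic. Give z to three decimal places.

z = -2.297

p̂ = 516/1528 = 0.33770.
Under H₀, SE = √(0.366·0.634/1528) = √(0.000151861) = 0.01232.
z = (0.33770 − 0.366)/0.01232 = -0.02830/0.01232 = -2.297.
p-value = 2·P(Z > 2.297) ≈ 0.0216. With α = 0.05, reject H₀.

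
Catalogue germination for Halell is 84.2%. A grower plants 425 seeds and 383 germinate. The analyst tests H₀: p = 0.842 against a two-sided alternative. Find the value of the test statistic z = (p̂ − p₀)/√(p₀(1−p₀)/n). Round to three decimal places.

z = 3.345

p̂ = 383/425 ≈ 0.90118.
Under H₀, SE = √(0.842·0.158/425) = √(0.000313026) = 0.01769.
z = (0.90118 − 0.842)/0.01769 = 0.05918/0.01769 = 3.345.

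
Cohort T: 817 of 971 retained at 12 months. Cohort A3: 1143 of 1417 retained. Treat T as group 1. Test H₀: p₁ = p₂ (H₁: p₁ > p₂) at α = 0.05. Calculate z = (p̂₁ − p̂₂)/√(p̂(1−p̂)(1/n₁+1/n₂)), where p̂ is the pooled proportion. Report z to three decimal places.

z = 2.176

p̂₁ = 817/971 ≈ 0.84140, p̂₂ = 1143/1417 ≈ 0.80663.
Pooled p̂ = (817+1143)/(971+1417) = 1960/2388 = 0.82077.
SE = √(0.147106 × 0.00173558) = 0.01598.
z = (0.84140 − 0.80663)/0.01598 = 0.03477/0.01598 = 2.176.
p-value = P(Z > 2.176) ≈ 0.0148; since p < α = 0.05, reject H₀.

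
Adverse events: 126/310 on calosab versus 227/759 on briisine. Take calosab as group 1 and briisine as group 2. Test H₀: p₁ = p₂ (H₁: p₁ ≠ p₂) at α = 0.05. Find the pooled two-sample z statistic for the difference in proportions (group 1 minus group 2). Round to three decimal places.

p̂₁ = 126/310 ≈ 0.40645, p̂₂ = 227/759 ≈ 0.29908.
Pooled p̂ = (126+227)/(310+759) = 353/1069 = 0.33022.
SE = √(p̂(1−p̂)(1/n₁+1/n₂)) = √(0.33022·0.66978·0.00454333) = √(0.00100486) = 0.03170.
z = (0.40645 − 0.29908)/0.03170 = 0.10737/0.03170 = 3.387.
Two-sided p-value ≈ 2·Φ(−3.387) = 0.0007. With α = 0.05, reject H₀.

z = 3.387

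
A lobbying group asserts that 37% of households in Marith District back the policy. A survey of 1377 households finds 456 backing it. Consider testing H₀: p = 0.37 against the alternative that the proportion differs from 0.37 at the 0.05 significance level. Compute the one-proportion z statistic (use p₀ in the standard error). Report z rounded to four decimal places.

p̂ = 456/1377 ≈ 0.331155.
Standard error under H₀: √(0.37×0.63/1377) = 0.013011.
z = (0.331155 − 0.37)/0.013011 = -0.038845/0.013011 = -2.9856.
p-value = 2·P(Z > 2.986) ≈ 0.0028. With α = 0.05, reject H₀.

z = -2.9856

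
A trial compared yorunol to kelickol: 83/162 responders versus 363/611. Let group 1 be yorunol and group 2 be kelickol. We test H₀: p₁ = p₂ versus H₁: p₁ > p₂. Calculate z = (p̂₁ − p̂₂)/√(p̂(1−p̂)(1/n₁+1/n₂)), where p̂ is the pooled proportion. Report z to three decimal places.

p̂₁ = 83/162 ≈ 0.51235, p̂₂ = 363/611 ≈ 0.59411.
Pooled p̂ = (83+363)/(162+611) = 446/773 = 0.57697.
SE = √(p̂(1−p̂)(1/n₁+1/n₂)) = √(0.57697·0.42303·0.0078095) = √(0.00190611) = 0.04366.
z = (0.51235 − 0.59411)/0.04366 = -0.08176/0.04366 = -1.873.
p-value = P(Z > -1.873) ≈ 0.9694.

z = -1.873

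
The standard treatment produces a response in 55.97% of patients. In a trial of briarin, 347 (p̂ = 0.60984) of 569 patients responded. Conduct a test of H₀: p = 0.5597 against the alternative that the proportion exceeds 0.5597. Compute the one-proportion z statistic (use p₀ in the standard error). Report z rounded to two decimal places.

p̂ = 347/569 = 0.6098.
Under H₀, SE = √(0.5597·0.4403/569) = √(0.000433104) = 0.0208.
z = (0.6098 − 0.5597)/0.0208 = 0.0501/0.0208 = 2.41.

z = 2.41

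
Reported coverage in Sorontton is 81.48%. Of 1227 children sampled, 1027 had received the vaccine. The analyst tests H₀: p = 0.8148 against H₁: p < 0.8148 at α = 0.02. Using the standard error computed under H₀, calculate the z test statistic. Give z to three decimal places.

p̂ = 1027/1227 ≈ 0.83700.
Under H₀, SE = √(0.8148·0.1852/1227) = √(0.000122984) = 0.01109.
z = (0.83700 − 0.8148)/0.01109 = 0.02220/0.01109 = 2.002.
p-value = P(Z < 2.002) ≈ 0.9774, so at α = 0.02 we fail to reject H₀.

z = 2.002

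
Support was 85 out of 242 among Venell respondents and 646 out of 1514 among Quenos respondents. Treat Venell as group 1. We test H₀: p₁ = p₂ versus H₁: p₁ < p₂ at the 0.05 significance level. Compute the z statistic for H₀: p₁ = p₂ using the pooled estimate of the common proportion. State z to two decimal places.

p̂₁ = 85/242 ≈ 0.3512, p̂₂ = 646/1514 ≈ 0.4267.
Pooled p̂ = (85+646)/(242+1514) = 731/1756 = 0.4163.
SE = √(0.242992 × 0.00479273) = 0.0341.
z = (0.3512 − 0.4267)/0.0341 = -0.0755/0.0341 = -2.21.
p-value = P(Z < -2.211) ≈ 0.0135; since p < α = 0.05, reject H₀.

z = -2.21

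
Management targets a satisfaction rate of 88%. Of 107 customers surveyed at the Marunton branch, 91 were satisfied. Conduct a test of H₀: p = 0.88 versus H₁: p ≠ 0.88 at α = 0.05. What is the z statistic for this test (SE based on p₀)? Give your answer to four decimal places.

p̂ = 91/107 = 0.850467.
Under H₀, SE = √(0.88·0.12/107) = √(0.000986916) = 0.031415.
z = (0.850467 − 0.88)/0.031415 = -0.029533/0.031415 = -0.9401.
p-value = 2·P(Z > 0.940) ≈ 0.3472, so at α = 0.05 we fail to reject H₀.

z = -0.9401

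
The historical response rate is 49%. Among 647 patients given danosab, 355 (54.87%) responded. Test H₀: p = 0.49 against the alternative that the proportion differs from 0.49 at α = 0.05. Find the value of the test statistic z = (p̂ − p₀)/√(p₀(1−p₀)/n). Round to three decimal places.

z = 2.986

p̂ = 355/647 = 0.548686.
Standard error under H₀: √(0.49×0.51/647) = 0.019653.
z = (0.548686 − 0.49)/0.019653 = 0.058686/0.019653 = 2.986.
Two-sided p-value ≈ 2·Φ(−2.986) = 0.0028, so at α = 0.05 we reject H₀.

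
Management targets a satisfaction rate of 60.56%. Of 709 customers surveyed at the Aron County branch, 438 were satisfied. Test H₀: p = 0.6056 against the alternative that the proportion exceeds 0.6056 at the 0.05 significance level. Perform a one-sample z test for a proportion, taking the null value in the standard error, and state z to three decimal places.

p̂ = 438/709 = 0.61777.
SE = √(p₀(1−p₀)/n) = √(0.23885/709) = 0.01835.
z = (0.61777 − 0.6056)/0.01835 = 0.01217/0.01835 = 0.663.
p-value = P(Z > 0.663) ≈ 0.2536; since p > α = 0.05, fail to reject H₀.

z = 0.663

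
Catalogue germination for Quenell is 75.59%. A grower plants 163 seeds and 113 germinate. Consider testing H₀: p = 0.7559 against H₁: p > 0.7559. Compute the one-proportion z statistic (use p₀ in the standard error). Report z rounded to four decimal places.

z = -1.8620

p̂ = 113/163 = 0.693252.
Standard error under H₀: √(0.7559×0.2441/163) = 0.033645.
z = (0.693252 − 0.7559)/0.033645 = -0.062648/0.033645 = -1.8620.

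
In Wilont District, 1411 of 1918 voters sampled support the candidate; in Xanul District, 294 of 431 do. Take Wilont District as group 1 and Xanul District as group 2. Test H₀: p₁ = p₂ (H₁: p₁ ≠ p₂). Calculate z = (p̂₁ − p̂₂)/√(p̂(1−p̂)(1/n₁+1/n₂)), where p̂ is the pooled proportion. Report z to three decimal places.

p̂₁ = 1411/1918 ≈ 0.73566, p̂₂ = 294/431 ≈ 0.68213.
Pooled p̂ = (1411+294)/(1918+431) = 1705/2349 = 0.72584.
SE = √(p̂(1−p̂)(1/n₁+1/n₂)) = √(0.72584·0.27416·0.00284156) = √(0.000565459) = 0.02378.
z = (0.73566 − 0.68213)/0.02378 = 0.05353/0.02378 = 2.251.

z = 2.251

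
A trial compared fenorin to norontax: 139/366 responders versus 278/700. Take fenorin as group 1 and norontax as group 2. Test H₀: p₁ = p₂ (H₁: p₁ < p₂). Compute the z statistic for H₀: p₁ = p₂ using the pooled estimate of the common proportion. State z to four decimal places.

z = -0.5515

p̂₁ = 139/366 = 0.379781, p̂₂ = 278/700 = 0.397143.
Pooled p̂ = (139+278)/(366+700) = 417/1066 = 0.391182.
SE = √(0.238159 × 0.00416081) = 0.031479.
z = (0.379781 − 0.397143)/0.031479 = -0.017362/0.031479 = -0.5515.
p-value = P(Z < -0.552) ≈ 0.2906.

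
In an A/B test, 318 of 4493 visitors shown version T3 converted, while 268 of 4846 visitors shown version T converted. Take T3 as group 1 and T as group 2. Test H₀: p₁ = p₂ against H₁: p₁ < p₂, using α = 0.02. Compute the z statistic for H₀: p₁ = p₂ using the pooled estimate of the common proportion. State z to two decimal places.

p̂₁ = 318/4493 = 0.07078, p̂₂ = 268/4846 = 0.05530.
Pooled p̂ = (318+268)/(4493+4846) = 586/9339 = 0.06275.
SE = √(p̂(1−p̂)(1/n₁+1/n₂)) = √(0.06275·0.93725·0.000428924) = √(2.52252e-05) = 0.00502.
z = (0.07078 − 0.05530)/0.00502 = 0.01548/0.00502 = 3.08.
p-value = P(Z < 3.081) ≈ 0.9990; since p > α = 0.02, fail to reject H₀.

z = 3.08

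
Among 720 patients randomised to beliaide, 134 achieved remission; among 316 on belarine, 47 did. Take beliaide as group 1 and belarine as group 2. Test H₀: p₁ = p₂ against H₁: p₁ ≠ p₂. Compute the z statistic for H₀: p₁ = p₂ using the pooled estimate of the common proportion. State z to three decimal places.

p̂₁ = 134/720 ≈ 0.18611, p̂₂ = 47/316 ≈ 0.14873.
Pooled p̂ = (134+47)/(720+316) = 181/1036 = 0.17471.
SE = √(0.144187 × 0.00455345) = 0.02562.
z = (0.18611 − 0.14873)/0.02562 = 0.03738/0.02562 = 1.459.
p-value = 2·P(Z > 1.459) ≈ 0.1446.

z = 1.459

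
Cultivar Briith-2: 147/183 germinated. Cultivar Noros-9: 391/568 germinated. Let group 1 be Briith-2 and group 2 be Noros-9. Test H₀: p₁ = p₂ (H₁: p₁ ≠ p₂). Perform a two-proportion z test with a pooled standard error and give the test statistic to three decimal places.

z = 2.999

p̂₁ = 147/183 = 0.80328, p̂₂ = 391/568 = 0.68838.
Pooled p̂ = (147+391)/(183+568) = 538/751 = 0.71638.
SE = √(0.20318 × 0.00722504) = 0.03831.
z = (0.80328 − 0.68838)/0.03831 = 0.11490/0.03831 = 2.999.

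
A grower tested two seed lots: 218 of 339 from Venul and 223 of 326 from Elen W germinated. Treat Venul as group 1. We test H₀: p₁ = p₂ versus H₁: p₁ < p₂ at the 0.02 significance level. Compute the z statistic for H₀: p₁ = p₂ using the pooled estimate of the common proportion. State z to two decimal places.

p̂₁ = 218/339 = 0.64307, p̂₂ = 223/326 = 0.68405.
Pooled p̂ = (218+223)/(339+326) = 441/665 = 0.66316.
SE = √(p̂(1−p̂)(1/n₁+1/n₂)) = √(0.66316·0.33684·0.00601734) = √(0.00134415) = 0.03666.
z = (0.64307 − 0.68405)/0.03666 = -0.04098/0.03666 = -1.12.
p-value = P(Z < -1.118) ≈ 0.1318, so at α = 0.02 we fail to reject H₀.

z = -1.12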